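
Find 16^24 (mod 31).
Using repeated squaring. 24 = 16 + 8 (binary 11000). Repeated squaring mod 31: 16^1 ≡ 16; 16^2 ≡ 16² = 256 ≡ 8; 16^4 ≡ 8² = 64 ≡ 2; 16^8 ≡ 2² = 4 ≡ 4; 16^16 ≡ 4² = 16 ≡ 16. Multiply: 16^24 = 16^16 × 16^8 ≡ 16 × 4 (mod 31): 16 × 4 = 64 ≡ 2. So 16^24 ≡ 2 (mod 31).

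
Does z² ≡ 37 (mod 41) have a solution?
By Euler's criterion: 37^{20} ≡ 1 (mod 41). Since this equals 1, 37 is a QR.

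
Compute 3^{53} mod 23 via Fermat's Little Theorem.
18

By Fermat's Little Theorem, a^(p-1) ≡ 1 (mod p) for prime p and gcd(a, p) = 1
Here p = 23, so 3^22 ≡ 1 (mod 23)
We can reduce the exponent: 53 mod 22 = 9
So 3^53 ≡ 3^9 (mod 23)
Computing: 3^9 mod 23 = 18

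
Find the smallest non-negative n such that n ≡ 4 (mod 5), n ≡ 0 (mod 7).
14

Using the Chinese Remainder Theorem:
M = product of moduli = 35
For equation 1: M_1 = 7, 7 ≡ 2 (mod 5), inverse of 7 mod 5 is 3 (check: 2 × 3 = 6 ≡ 1 (mod 5))
For equation 2: M_2 = 5, 5 ≡ 5 (mod 7), inverse of 5 mod 7 is 3 (check: 5 × 3 = 15 ≡ 1 (mod 7))
Combine: n ≡ Σ r_i×M_i×(M_i⁻¹ mod m_i) = 4×7×3 + 0×5×3 = 84 + 0 = 84
84 mod 35 = 14
n ≡ 14 (mod 35)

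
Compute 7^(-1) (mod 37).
7^(-1) ≡ 16 (mod 37). Verification: 7 × 16 = 112 ≡ 1 (mod 37)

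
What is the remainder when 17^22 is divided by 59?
Using repeated squaring. 22 = 16 + 4 + 2 (binary 10110). Repeated squaring mod 59: 17^1 ≡ 17; 17^2 ≡ 17² = 289 ≡ 53; 17^4 ≡ 53² = 2809 ≡ 36; 17^8 ≡ 36² = 1296 ≡ 57; 17^16 ≡ 57² = 3249 ≡ 4. Multiply: 17^22 = 17^16 × 17^4 × 17^2 ≡ 4 × 36 × 53 (mod 59): 4 × 36 = 144 ≡ 26; 26 × 53 = 1378 ≡ 21. So 17^22 ≡ 21 (mod 59).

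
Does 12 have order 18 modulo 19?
p - 1 = 18 has prime divisors 2, 3. Check 12^(18/q) mod 19 for each: 12^(18/2) = 12^9 ≡ 18, 12^(18/3) = 12^6 ≡ 1 (mod 19). Since 12^6 ≡ 1 (mod 19), the order of 12 divides 6 (in fact the order is 6) ≠ 18, so it is not a primitive root.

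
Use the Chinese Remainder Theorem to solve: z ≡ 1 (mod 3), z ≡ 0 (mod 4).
M = 3 × 4 = 12. M₁ = 4, y₁ ≡ 1 (mod 3). M₂ = 3, y₂ ≡ 3 (mod 4). z = 1×4×1 + 0×3×3 ≡ 4 (mod 12)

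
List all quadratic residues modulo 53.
QRs mod 53: {1, 4, 6, 7, 9, 10, 11, 13, 15, 16, 17, 24, 25, 28, 29, 36, 37, 38, 40, 42, 43, 44, 46, 47, 49, 52}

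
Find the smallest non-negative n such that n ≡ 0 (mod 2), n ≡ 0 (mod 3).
0

Using the Chinese Remainder Theorem:
M = product of moduli = 6
For equation 1: M_1 = 3, 3 ≡ 1 (mod 2), inverse of 3 mod 2 is 1 (check: 1 × 1 = 1 ≡ 1 (mod 2))
For equation 2: M_2 = 2, 2 ≡ 2 (mod 3), inverse of 2 mod 3 is 2 (check: 2 × 2 = 4 ≡ 1 (mod 3))
Combine: n ≡ Σ r_i×M_i×(M_i⁻¹ mod m_i) = 0×3×1 + 0×2×2 = 0 + 0 = 0
0 mod 6 = 0
n ≡ 0 (mod 6)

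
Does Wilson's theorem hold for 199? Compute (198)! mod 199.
(198)! mod 199 = 198. Since this equals -1 (mod 199), Wilson confirms 199 is prime.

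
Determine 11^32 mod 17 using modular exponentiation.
Using Fermat: 11^{16} ≡ 1 (mod 17). 32 ≡ 0 (mod 16). So 11^{32} ≡ 11^{0} ≡ 1 (mod 17)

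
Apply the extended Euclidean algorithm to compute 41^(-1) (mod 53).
Extended GCD: 41(22) + 53(-17) = 1. So 41^(-1) ≡ 22 ≡ 22 (mod 53). Verify: 41 × 22 = 902 ≡ 1 (mod 53)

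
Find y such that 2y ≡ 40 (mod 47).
20

Since gcd(2, 47) = 1 divides 40, a solution exists.
Multiply both sides by the inverse of 2 mod 47:
  2^(-1) mod 47 = 24
  x ≡ 24 × 40 ≡ 960 ≡ 20 (mod 47)
Verification: 2 × 20 = 40 = 0 × 47 + 40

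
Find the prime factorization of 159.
3 × 53

Divide by primes starting from smallest:
159 ÷ 3 = 53
53 ÷ 53 = 1

159 = 3 × 53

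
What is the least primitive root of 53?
2

A primitive root g modulo p has order p-1 = 52
Prime divisors of 52: [2, 13]
g is a primitive root iff g^(52/q) ≢ 1 (mod 53) for each prime divisor q
Testing small values:
  g = 2: 2^26 ≡ 52, 2^4 ≡ 16 (mod 53) → none is 1, primitive root!
The smallest primitive root is 2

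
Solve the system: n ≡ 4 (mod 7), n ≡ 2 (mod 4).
M = 7 × 4 = 28. M₁ = 4, y₁ ≡ 2 (mod 7). M₂ = 7, y₂ ≡ 3 (mod 4). n = 4×4×2 + 2×7×3 ≡ 18 (mod 28)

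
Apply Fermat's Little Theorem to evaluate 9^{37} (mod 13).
9

By Fermat's Little Theorem, a^(p-1) ≡ 1 (mod p) for prime p and gcd(a, p) = 1
Here p = 13, so 9^12 ≡ 1 (mod 13)
We can reduce the exponent: 37 mod 12 = 1
So 9^37 ≡ 9^1 (mod 13)
Computing: 9^1 mod 13 = 9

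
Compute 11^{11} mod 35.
16

Using successive squaring:
Binary expansion of 11: 1011
Powers of 11 mod 35 (each is the square of the previous):
  11^1 ≡ 11 (mod 35)
  11^2 ≡ 11² = 121 ≡ 16 (mod 35)
  11^4 ≡ 16² = 256 ≡ 11 (mod 35)
  11^8 ≡ 11² = 121 ≡ 16 (mod 35)
11 = 8 + 2 + 1, so 11^11 = 11^8 × 11^2 × 11^1 ≡ 16 × 16 × 11 (mod 35)
Multiplying step by step:
  16 × 16 = 256 ≡ 11 (mod 35)
  11 × 11 = 121 ≡ 16 (mod 35)
Result: 11^11 ≡ 16 (mod 35)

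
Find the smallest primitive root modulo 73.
p - 1 = 72 has prime divisors 2, 3. h is a primitive root mod 73 iff h^(72/q) ≢ 1 (mod 73) for each such q.
h = 2: 2^36 ≡ 1, 2^24 ≡ 64 (mod 73); 2^36 ≡ 1, so not a primitive root.
h = 3: 3^36 ≡ 1, 3^24 ≡ 1 (mod 73); 3^36 ≡ 1, so not a primitive root.
h = 4: 4^36 ≡ 1, 4^24 ≡ 8 (mod 73); 4^36 ≡ 1, so not a primitive root.
h = 5: 5^36 ≡ 72, 5^24 ≡ 8 (mod 73); none is 1, so 5 has order 72 and is a primitive root.
The smallest primitive root mod 73 is g = 5.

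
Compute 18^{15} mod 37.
8

Using successive squaring:
Binary expansion of 15: 1111
Powers of 18 mod 37 (each is the square of the previous):
  18^1 ≡ 18 (mod 37)
  18^2 ≡ 18² = 324 ≡ 28 (mod 37)
  18^4 ≡ 28² = 784 ≡ 7 (mod 37)
  18^8 ≡ 7² = 49 ≡ 12 (mod 37)
15 = 8 + 4 + 2 + 1, so 18^15 = 18^8 × 18^4 × 18^2 × 18^1 ≡ 12 × 7 × 28 × 18 (mod 37)
Multiplying step by step:
  12 × 7 = 84 ≡ 10 (mod 37)
  10 × 28 = 280 ≡ 21 (mod 37)
  21 × 18 = 378 ≡ 8 (mod 37)
Result: 18^15 ≡ 8 (mod 37)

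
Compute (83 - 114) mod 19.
7

(83 - 114) = -31
-31 mod 19 = 7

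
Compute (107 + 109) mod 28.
20

(107 + 109) = 216
216 mod 28 = 20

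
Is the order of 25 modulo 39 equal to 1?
No, the actual order is 2, not 1.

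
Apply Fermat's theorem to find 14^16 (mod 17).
By Fermat's Little Theorem, 14^{16} ≡ 1 (mod 17) since 17 is prime and gcd(14, 17) = 1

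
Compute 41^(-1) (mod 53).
41^(-1) ≡ 22 (mod 53). Verification: 41 × 22 = 902 ≡ 1 (mod 53)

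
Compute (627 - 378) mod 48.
9

(627 - 378) = 249
249 mod 48 = 9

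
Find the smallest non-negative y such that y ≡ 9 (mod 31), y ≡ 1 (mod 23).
691

Using the Chinese Remainder Theorem:
M = product of moduli = 713
For equation 1: M_1 = 23, 23 ≡ 23 (mod 31), inverse of 23 mod 31 is 27 (check: 23 × 27 = 621 ≡ 1 (mod 31))
For equation 2: M_2 = 31, 31 ≡ 8 (mod 23), inverse of 31 mod 23 is 3 (check: 8 × 3 = 24 ≡ 1 (mod 23))
Combine: y ≡ Σ r_i×M_i×(M_i⁻¹ mod m_i) = 9×23×27 + 1×31×3 = 5589 + 93 = 5682
5682 mod 713 = 691
y ≡ 691 (mod 713)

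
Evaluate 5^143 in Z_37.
Using Fermat: 5^{36} ≡ 1 (mod 37). 143 ≡ 35 (mod 36). So 5^{143} ≡ 5^{35} ≡ 15 (mod 37)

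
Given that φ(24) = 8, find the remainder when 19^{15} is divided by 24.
By Euler: 19^{8} ≡ 1 (mod 24) since gcd(19, 24) = 1. 15 = 1×8 + 7. So 19^{15} ≡ 19^{7} ≡ 19 (mod 24)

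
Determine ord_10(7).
Powers of 7 mod 10: 7^1≡7, 7^2≡9, 7^3≡3, 7^4≡1. Order = 4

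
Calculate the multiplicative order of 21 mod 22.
Powers of 21 mod 22: 21^1≡21, 21^2≡1. Order = 2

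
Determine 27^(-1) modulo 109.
27^(-1) ≡ 105 (mod 109). Verification: 27 × 105 = 2835 ≡ 1 (mod 109)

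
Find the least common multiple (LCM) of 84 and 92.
1932

First find GCD(84, 92) using the Euclidean algorithm:
84 = 0 × 92 + 84
92 = 1 × 84 + 8
84 = 10 × 8 + 4
8 = 2 × 4 + 0
GCD(84, 92) = 4

LCM formula: LCM(a, b) = (a × b) / GCD(a, b)
LCM(84, 92) = (84 × 92) / 4
LCM(84, 92) = 7728 / 4
LCM(84, 92) = 1932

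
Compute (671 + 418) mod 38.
25

(671 + 418) = 1089
1089 mod 38 = 25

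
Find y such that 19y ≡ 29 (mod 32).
15

Since gcd(19, 32) = 1 divides 29, a solution exists.
Multiply both sides by the inverse of 19 mod 32:
  19^(-1) mod 32 = 27
  x ≡ 27 × 29 ≡ 783 ≡ 15 (mod 32)
Verification: 19 × 15 = 285 = 8 × 32 + 29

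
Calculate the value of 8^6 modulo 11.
6 = 4 + 2 (binary 110). Repeated squaring mod 11: 8^1 ≡ 8; 8^2 ≡ 8² = 64 ≡ 9; 8^4 ≡ 9² = 81 ≡ 4. Multiply: 8^6 = 8^4 × 8^2 ≡ 4 × 9 (mod 11): 4 × 9 = 36 ≡ 3. So 8^6 ≡ 3 (mod 11).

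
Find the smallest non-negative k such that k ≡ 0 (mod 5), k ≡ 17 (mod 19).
55

Using the Chinese Remainder Theorem:
M = product of moduli = 95
For equation 1: M_1 = 19, 19 ≡ 4 (mod 5), inverse of 19 mod 5 is 4 (check: 4 × 4 = 16 ≡ 1 (mod 5))
For equation 2: M_2 = 5, 5 ≡ 5 (mod 19), inverse of 5 mod 19 is 4 (check: 5 × 4 = 20 ≡ 1 (mod 19))
Combine: k ≡ Σ r_i×M_i×(M_i⁻¹ mod m_i) = 0×19×4 + 17×5×4 = 0 + 340 = 340
340 mod 95 = 55
k ≡ 55 (mod 95)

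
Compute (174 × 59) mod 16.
10

(174 × 59) = 10266
10266 mod 16 = 10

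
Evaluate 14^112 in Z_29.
Using Fermat: 14^{28} ≡ 1 (mod 29). 112 ≡ 0 (mod 28). So 14^{112} ≡ 14^{0} ≡ 1 (mod 29)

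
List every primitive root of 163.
Primitive roots mod 163: {2, 3, 7, 11, 12, 18, 19, 20, 29, 32, 42, 44, 45, 50, 52, 63, 66, 67, 68, 70, 72, 73, 75, 76, 79, 80, 82, 89, 92, 94, 101, 103, 106, 107, 108, 109, 112, 114, 116, 117, 120, 122, 124, 128, 129, 130, 137, 139, 147, 148, 149, 153, 154, 159}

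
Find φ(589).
540

Prime factorization: 589 = 19 × 31
Using the formula φ(n) = n × Π(1 - 1/p) for each prime factor p:
φ(589) = 589 × (1 - 1/19) × (1 - 1/31)
φ(589) = 540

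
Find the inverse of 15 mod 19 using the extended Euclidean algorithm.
Extended GCD: 15(-5) + 19(4) = 1. So 15^(-1) ≡ 14 ≡ 14 (mod 19). Verify: 15 × 14 = 210 ≡ 1 (mod 19)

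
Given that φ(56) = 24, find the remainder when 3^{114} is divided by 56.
By Euler: 3^{24} ≡ 1 (mod 56) since gcd(3, 56) = 1. 114 = 4×24 + 18. So 3^{114} ≡ 3^{18} ≡ 1 (mod 56)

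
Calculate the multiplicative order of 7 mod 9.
Powers of 7 mod 9: 7^1≡7, 7^2≡4, 7^3≡1. Order = 3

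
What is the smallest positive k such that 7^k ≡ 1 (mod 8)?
Powers of 7 mod 8: 7^1≡7, 7^2≡1. Order = 2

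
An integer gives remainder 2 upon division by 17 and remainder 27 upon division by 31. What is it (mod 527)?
M = 17 × 31 = 527. M₁ = 31, y₁ ≡ 11 (mod 17). M₂ = 17, y₂ ≡ 11 (mod 31). x = 2×31×11 + 27×17×11 ≡ 461 (mod 527). The smallest positive such number is 461.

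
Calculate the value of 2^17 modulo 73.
Using repeated squaring. 17 = 16 + 1 (binary 10001). Repeated squaring mod 73: 2^1 ≡ 2; 2^2 ≡ 2² = 4 ≡ 4; 2^4 ≡ 4² = 16 ≡ 16; 2^8 ≡ 16² = 256 ≡ 37; 2^16 ≡ 37² = 1369 ≡ 55. Multiply: 2^17 = 2^16 × 2^1 ≡ 55 × 2 (mod 73): 55 × 2 = 110 ≡ 37. So 2^17 ≡ 37 (mod 73).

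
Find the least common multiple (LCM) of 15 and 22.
330

First find GCD(15, 22) using the Euclidean algorithm:
15 = 0 × 22 + 15
22 = 1 × 15 + 7
15 = 2 × 7 + 1
7 = 7 × 1 + 0
GCD(15, 22) = 1

LCM formula: LCM(a, b) = (a × b) / GCD(a, b)
LCM(15, 22) = (15 × 22) / 1
LCM(15, 22) = 330 / 1
LCM(15, 22) = 330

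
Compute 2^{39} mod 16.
0

Using successive squaring:
Binary expansion of 39: 100111
Powers of 2 mod 16 (each is the square of the previous):
  2^1 ≡ 2 (mod 16)
  2^2 ≡ 2² = 4 ≡ 4 (mod 16)
  2^4 ≡ 4² = 16 ≡ 0 (mod 16)
  2^8 ≡ 0² = 0 ≡ 0 (mod 16)
  2^16 ≡ 0² = 0 ≡ 0 (mod 16)
  2^32 ≡ 0² = 0 ≡ 0 (mod 16)
39 = 32 + 4 + 2 + 1, so 2^39 = 2^32 × 2^4 × 2^2 × 2^1 ≡ 0 × 0 × 4 × 2 (mod 16)
Multiplying step by step:
  0 × 0 = 0 ≡ 0 (mod 16)
  0 × 4 = 0 ≡ 0 (mod 16)
  0 × 2 = 0 ≡ 0 (mod 16)
Result: 2^39 ≡ 0 (mod 16)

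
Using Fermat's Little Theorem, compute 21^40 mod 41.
By Fermat's Little Theorem, 21^{40} ≡ 1 (mod 41) since 41 is prime and gcd(21, 41) = 1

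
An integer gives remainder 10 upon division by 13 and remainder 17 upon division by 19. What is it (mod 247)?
M = 13 × 19 = 247. M₁ = 19, y₁ ≡ 11 (mod 13). M₂ = 13, y₂ ≡ 3 (mod 19). x = 10×19×11 + 17×13×3 ≡ 36 (mod 247). The smallest positive such number is 36.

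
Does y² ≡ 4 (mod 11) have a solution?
By Euler's criterion: 4^{5} ≡ 1 (mod 11). Since this equals 1, 4 is a QR.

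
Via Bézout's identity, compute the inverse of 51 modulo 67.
Extended GCD: 51(-21) + 67(16) = 1. So 51^(-1) ≡ 46 ≡ 46 (mod 67). Verify: 51 × 46 = 2346 ≡ 1 (mod 67)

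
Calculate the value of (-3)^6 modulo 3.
(-3) ≡ 0 (mod 3). 6 = 4 + 2 (binary 110). Repeated squaring mod 3: 0^1 ≡ 0; 0^2 ≡ 0² = 0 ≡ 0; 0^4 ≡ 0² = 0 ≡ 0. Multiply: (-3)^6 ≡ 0^4 × 0^2 ≡ 0 × 0 (mod 3): 0 × 0 = 0 ≡ 0. So (-3)^6 ≡ 0 (mod 3).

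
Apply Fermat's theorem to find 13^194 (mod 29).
By Fermat: 13^{28} ≡ 1 (mod 29). 194 ≡ 26 (mod 28). So 13^{194} ≡ 13^{26} ≡ 23 (mod 29)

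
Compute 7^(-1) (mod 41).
7^(-1) ≡ 6 (mod 41). Verification: 7 × 6 = 42 ≡ 1 (mod 41)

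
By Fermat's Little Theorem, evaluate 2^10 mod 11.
By Fermat's Little Theorem, 2^{10} ≡ 1 (mod 11) since 11 is prime and gcd(2, 11) = 1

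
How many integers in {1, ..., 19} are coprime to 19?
18

Prime factorization: 19 = 19
Using the formula φ(n) = n × Π(1 - 1/p) for each prime factor p:
φ(19) = 19 × (1 - 1/19)
φ(19) = 18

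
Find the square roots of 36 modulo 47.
The square roots of 36 mod 47 are 6 and 41. Verify: 6² = 36 ≡ 36 (mod 47)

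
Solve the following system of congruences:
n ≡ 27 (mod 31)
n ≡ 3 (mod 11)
58

Using the Chinese Remainder Theorem:
M = product of moduli = 341
For equation 1: M_1 = 11, 11 ≡ 11 (mod 31), inverse of 11 mod 31 is 17 (check: 11 × 17 = 187 ≡ 1 (mod 31))
For equation 2: M_2 = 31, 31 ≡ 9 (mod 11), inverse of 31 mod 11 is 5 (check: 9 × 5 = 45 ≡ 1 (mod 11))
Combine: n ≡ Σ r_i×M_i×(M_i⁻¹ mod m_i) = 27×11×17 + 3×31×5 = 5049 + 465 = 5514
5514 mod 341 = 58
n ≡ 58 (mod 341)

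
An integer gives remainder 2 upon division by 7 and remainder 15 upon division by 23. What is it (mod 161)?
M = 7 × 23 = 161. M₁ = 23, y₁ ≡ 4 (mod 7). M₂ = 7, y₂ ≡ 10 (mod 23). x = 2×23×4 + 15×7×10 ≡ 107 (mod 161). The smallest positive such number is 107.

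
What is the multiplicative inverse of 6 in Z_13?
11

Using Extended Euclidean Algorithm:
gcd(6, 13) = 1
Bezout coefficients: 6 × -2 + 13 × 1 = 1
So 6 × -2 ≡ 1 (mod 13)
The inverse is -2 mod 13 = 11
Verification: 6 × 11 = 66 = 5 × 13 + 1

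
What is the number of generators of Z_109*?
Number of primitive roots mod 109 = φ(108) = 36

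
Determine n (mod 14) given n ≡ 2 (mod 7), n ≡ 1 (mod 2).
9

Using the Chinese Remainder Theorem:
M = product of moduli = 14
For equation 1: M_1 = 2, 2 ≡ 2 (mod 7), inverse of 2 mod 7 is 4 (check: 2 × 4 = 8 ≡ 1 (mod 7))
For equation 2: M_2 = 7, 7 ≡ 1 (mod 2), inverse of 7 mod 2 is 1 (check: 1 × 1 = 1 ≡ 1 (mod 2))
Combine: n ≡ Σ r_i×M_i×(M_i⁻¹ mod m_i) = 2×2×4 + 1×7×1 = 16 + 7 = 23
23 mod 14 = 9
n ≡ 9 (mod 14)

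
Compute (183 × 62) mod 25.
21

(183 × 62) = 11346
11346 mod 25 = 21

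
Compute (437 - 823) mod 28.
6

(437 - 823) = -386
-386 mod 28 = 6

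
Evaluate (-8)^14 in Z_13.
Using Fermat: (-8)^{12} ≡ 1 (mod 13). 14 ≡ 2 (mod 12). So (-8)^{14} ≡ (-8)^{2} ≡ 12 (mod 13)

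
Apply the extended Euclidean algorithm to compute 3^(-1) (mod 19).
Extended GCD: 3(-6) + 19(1) = 1. So 3^(-1) ≡ 13 ≡ 13 (mod 19). Verify: 3 × 13 = 39 ≡ 1 (mod 19)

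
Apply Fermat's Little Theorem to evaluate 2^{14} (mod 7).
4

By Fermat's Little Theorem, a^(p-1) ≡ 1 (mod p) for prime p and gcd(a, p) = 1
Here p = 7, so 2^6 ≡ 1 (mod 7)
We can reduce the exponent: 14 mod 6 = 2
So 2^14 ≡ 2^2 (mod 7)
Computing: 2^2 mod 7 = 4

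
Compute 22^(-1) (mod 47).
15

Using Extended Euclidean Algorithm:
gcd(22, 47) = 1
Bezout coefficients: 22 × 15 + 47 × -7 = 1
So 22 × 15 ≡ 1 (mod 47)
The inverse is 15 mod 47 = 15
Verification: 22 × 15 = 330 = 7 × 47 + 1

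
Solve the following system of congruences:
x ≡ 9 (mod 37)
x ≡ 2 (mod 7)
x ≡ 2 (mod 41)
8038

Using the Chinese Remainder Theorem:
M = product of moduli = 10619
For equation 1: M_1 = 287, 287 ≡ 28 (mod 37), inverse of 287 mod 37 is 4 (check: 28 × 4 = 112 ≡ 1 (mod 37))
For equation 2: M_2 = 1517, 1517 ≡ 5 (mod 7), inverse of 1517 mod 7 is 3 (check: 5 × 3 = 15 ≡ 1 (mod 7))
For equation 3: M_3 = 259, 259 ≡ 13 (mod 41), inverse of 259 mod 41 is 19 (check: 13 × 19 = 247 ≡ 1 (mod 41))
Combine: x ≡ Σ r_i×M_i×(M_i⁻¹ mod m_i) = 9×287×4 + 2×1517×3 + 2×259×19 = 10332 + 9102 + 9842 = 29276
29276 mod 10619 = 8038
x ≡ 8038 (mod 10619)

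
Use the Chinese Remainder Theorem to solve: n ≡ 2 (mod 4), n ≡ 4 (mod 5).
M = 4 × 5 = 20. M₁ = 5, y₁ ≡ 1 (mod 4). M₂ = 4, y₂ ≡ 4 (mod 5). n = 2×5×1 + 4×4×4 ≡ 14 (mod 20)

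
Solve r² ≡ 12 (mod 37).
The square roots of 12 mod 37 are 7 and 30. Verify: 7² = 49 ≡ 12 (mod 37)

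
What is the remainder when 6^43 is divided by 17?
Using Fermat: 6^{16} ≡ 1 (mod 17). 43 ≡ 11 (mod 16). So 6^{43} ≡ 6^{11} ≡ 5 (mod 17)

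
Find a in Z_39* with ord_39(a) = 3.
16 has order 3 mod 39 since 16^{3} ≡ 1 (mod 39) and no smaller power works.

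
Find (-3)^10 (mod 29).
(-3) ≡ 26 (mod 29). 10 = 8 + 2 (binary 1010). Repeated squaring mod 29: 26^1 ≡ 26; 26^2 ≡ 26² = 676 ≡ 9; 26^4 ≡ 9² = 81 ≡ 23; 26^8 ≡ 23² = 529 ≡ 7. Multiply: (-3)^10 ≡ 26^8 × 26^2 ≡ 7 × 9 (mod 29): 7 × 9 = 63 ≡ 5. So (-3)^10 ≡ 5 (mod 29).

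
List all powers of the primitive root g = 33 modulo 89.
g^1, g^2, ..., g^{88} mod 89: {33, 21, 70, 85, 46, 5, 76, 16, 83, 69, 52, 25, 24, 80, 59, 78, 82, 36, 31, 44, 28, 34, 54, 2, 66, 42, 51, 81, 3, 10, 63, 32, 77, 49, 15, 50, 48, 71, 29, 67, 75, 72, 62, 88, 56, 68, 19, 4, 43, 84, 13, 73, 6, 20, 37, 64, 65, 9, 30, 11, 7, 53, 58, 45, 61, 55, 35, 87, 23, 47, 38, 8, 86, 79, 26, 57, 12, 40, 74, 39, 41, 18, 60, 22, 14, 17, 27, 1}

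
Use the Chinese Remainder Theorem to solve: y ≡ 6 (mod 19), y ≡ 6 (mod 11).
6

Using the Chinese Remainder Theorem:
M = product of moduli = 209
For equation 1: M_1 = 11, 11 ≡ 11 (mod 19), inverse of 11 mod 19 is 7 (check: 11 × 7 = 77 ≡ 1 (mod 19))
For equation 2: M_2 = 19, 19 ≡ 8 (mod 11), inverse of 19 mod 11 is 7 (check: 8 × 7 = 56 ≡ 1 (mod 11))
Combine: y ≡ Σ r_i×M_i×(M_i⁻¹ mod m_i) = 6×11×7 + 6×19×7 = 462 + 798 = 1260
1260 mod 209 = 6
y ≡ 6 (mod 209)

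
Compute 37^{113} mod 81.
19

Using successive squaring:
Binary expansion of 113: 1110001
Powers of 37 mod 81 (each is the square of the previous):
  37^1 ≡ 37 (mod 81)
  37^2 ≡ 37² = 1369 ≡ 73 (mod 81)
  37^4 ≡ 73² = 5329 ≡ 64 (mod 81)
  37^8 ≡ 64² = 4096 ≡ 46 (mod 81)
  37^16 ≡ 46² = 2116 ≡ 10 (mod 81)
  37^32 ≡ 10² = 100 ≡ 19 (mod 81)
  37^64 ≡ 19² = 361 ≡ 37 (mod 81)
113 = 64 + 32 + 16 + 1, so 37^113 = 37^64 × 37^32 × 37^16 × 37^1 ≡ 37 × 19 × 10 × 37 (mod 81)
Multiplying step by step:
  37 × 19 = 703 ≡ 55 (mod 81)
  55 × 10 = 550 ≡ 64 (mod 81)
  64 × 37 = 2368 ≡ 19 (mod 81)
Result: 37^113 ≡ 19 (mod 81)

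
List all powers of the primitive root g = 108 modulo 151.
g^1, g^2, ..., g^{150} mod 151: {108, 37, 70, 10, 23, 68, 96, 100, 79, 76, 54, 94, 35, 5, 87, 34, 48, 50, 115, 38, 27, 47, 93, 78, 119, 17, 24, 25, 133, 19, 89, 99, 122, 39, 135, 84, 12, 88, 142, 85, 120, 125, 61, 95, 143, 42, 6, 44, 71, 118, 60, 138, 106, 123, 147, 21, 3, 22, 111, 59, 30, 69, 53, 137, 149, 86, 77, 11, 131, 105, 15, 110, 102, 144, 150, 43, 114, 81, 141, 128, 83, 55, 51, 72, 75, 97, 57, 116, 146, 64, 117, 103, 101, 36, 113, 124, 104, 58, 73, 32, 134, 127, 126, 18, 132, 62, 52, 29, 112, 16, 67, 139, 63, 9, 66, 31, 26, 90, 56, 8, 109, 145, 107, 80, 33, 91, 13, 45, 28, 4, 130, 148, 129, 40, 92, 121, 82, 98, 14, 2, 65, 74, 140, 20, 46, 136, 41, 49, 7, 1}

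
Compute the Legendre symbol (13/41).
(13/41) = 13^{20} mod 41 = -1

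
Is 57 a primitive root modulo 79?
p - 1 = 78 has prime divisors 2, 3, 13. Check 57^(78/q) mod 79 for each: 57^(78/2) = 57^39 ≡ 78, 57^(78/3) = 57^26 ≡ 1, 57^(78/13) = 57^6 ≡ 52 (mod 79). Since 57^26 ≡ 1 (mod 79), the order of 57 divides 26 (in fact the order is 26) ≠ 78, so it is not a primitive root.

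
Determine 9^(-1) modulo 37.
9^(-1) ≡ 33 (mod 37). Verification: 9 × 33 = 297 ≡ 1 (mod 37)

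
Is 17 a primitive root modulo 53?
p - 1 = 52 has prime divisors 2, 13. Check 17^(52/q) mod 53 for each: 17^(52/2) = 17^26 ≡ 1, 17^(52/13) = 17^4 ≡ 46 (mod 53). Since 17^26 ≡ 1 (mod 53), the order of 17 divides 26 (in fact the order is 26) ≠ 52, so it is not a primitive root.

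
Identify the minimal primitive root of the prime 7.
p - 1 = 6 has prime divisors 2, 3. h is a primitive root mod 7 iff h^(6/q) ≢ 1 (mod 7) for each such q.
h = 2: 2^3 ≡ 1, 2^2 ≡ 4 (mod 7); 2^3 ≡ 1, so not a primitive root.
h = 3: 3^3 ≡ 6, 3^2 ≡ 2 (mod 7); none is 1, so 3 has order 6 and is a primitive root.
The smallest primitive root mod 7 is g = 3.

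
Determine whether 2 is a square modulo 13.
By Euler's criterion: 2^{6} ≡ 12 (mod 13). Since this equals -1 (≡ 12), 2 is not a QR.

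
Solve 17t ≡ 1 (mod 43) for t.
38

Using Extended Euclidean Algorithm:
gcd(17, 43) = 1
Bezout coefficients: 17 × -5 + 43 × 2 = 1
So 17 × -5 ≡ 1 (mod 43)
The inverse is -5 mod 43 = 38
Verification: 17 × 38 = 646 = 15 × 43 + 1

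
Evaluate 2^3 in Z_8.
3 = 2 + 1 (binary 11). Repeated squaring mod 8: 2^1 ≡ 2; 2^2 ≡ 2² = 4 ≡ 4. Multiply: 2^3 = 2^2 × 2^1 ≡ 4 × 2 (mod 8): 4 × 2 = 8 ≡ 0. So 2^3 ≡ 0 (mod 8).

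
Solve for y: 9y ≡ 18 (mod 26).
2

Since gcd(9, 26) = 1 divides 18, a solution exists.
Multiply both sides by the inverse of 9 mod 26:
  9^(-1) mod 26 = 3
  x ≡ 3 × 18 ≡ 54 ≡ 2 (mod 26)
Verification: 9 × 2 = 18 = 0 × 26 + 18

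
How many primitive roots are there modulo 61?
16

The number of primitive roots modulo p is φ(p-1) = φ(60)
φ(60) = 16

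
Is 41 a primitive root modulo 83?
No

To verify, check if 41^(82/q) ≢ 1 (mod 83) for each prime divisor q of 82
Divisors of 82 = 82: [1, 2, 41, 82]
  41^(82/41) = 41^2 ≡ 21 (mod 83)
  41^(82/2) = 41^41 ≡ 1 (mod 83)
Conclusion: 41 is not a primitive root modulo 83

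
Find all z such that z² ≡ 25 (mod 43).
The square roots of 25 mod 43 are 38 and 5. Verify: 38² = 1444 ≡ 25 (mod 43)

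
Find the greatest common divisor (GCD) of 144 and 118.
2

Using the Euclidean algorithm:
144 = 1 × 118 + 26
118 = 4 × 26 + 14
26 = 1 × 14 + 12
14 = 1 × 12 + 2
12 = 6 × 2 + 0

GCD(144, 118) = 2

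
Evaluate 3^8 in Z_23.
8 = 8 (binary 1000). Repeated squaring mod 23: 3^1 ≡ 3; 3^2 ≡ 3² = 9 ≡ 9; 3^4 ≡ 9² = 81 ≡ 12; 3^8 ≡ 12² = 144 ≡ 6. So 3^8 ≡ 6 (mod 23).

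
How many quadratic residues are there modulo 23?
For prime 23, there are (p-1)/2 = (23-1)/2 = 11 quadratic residues (excluding 0).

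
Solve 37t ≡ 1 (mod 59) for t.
8

Using Extended Euclidean Algorithm:
gcd(37, 59) = 1
Bezout coefficients: 37 × 8 + 59 × -5 = 1
So 37 × 8 ≡ 1 (mod 59)
The inverse is 8 mod 59 = 8
Verification: 37 × 8 = 296 = 5 × 59 + 1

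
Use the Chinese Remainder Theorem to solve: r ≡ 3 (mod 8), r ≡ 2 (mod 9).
M = 8 × 9 = 72. M₁ = 9, y₁ ≡ 1 (mod 8). M₂ = 8, y₂ ≡ 8 (mod 9). r = 3×9×1 + 2×8×8 ≡ 11 (mod 72)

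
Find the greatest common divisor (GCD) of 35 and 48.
1

Using the Euclidean algorithm:
35 = 0 × 48 + 35
48 = 1 × 35 + 13
35 = 2 × 13 + 9
13 = 1 × 9 + 4
9 = 2 × 4 + 1
4 = 4 × 1 + 0

GCD(35, 48) = 1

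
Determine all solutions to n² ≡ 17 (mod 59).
The square roots of 17 mod 59 are 28 and 31. Verify: 28² = 784 ≡ 17 (mod 59)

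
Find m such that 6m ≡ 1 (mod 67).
6^(-1) ≡ 56 (mod 67). Verification: 6 × 56 = 336 ≡ 1 (mod 67)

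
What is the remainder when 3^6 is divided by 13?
6 = 4 + 2 (binary 110). Repeated squaring mod 13: 3^1 ≡ 3; 3^2 ≡ 3² = 9 ≡ 9; 3^4 ≡ 9² = 81 ≡ 3. Multiply: 3^6 = 3^4 × 3^2 ≡ 3 × 9 (mod 13): 3 × 9 = 27 ≡ 1. So 3^6 ≡ 1 (mod 13).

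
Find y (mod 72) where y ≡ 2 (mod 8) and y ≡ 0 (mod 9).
M = 8 × 9 = 72. M₁ = 9, y₁ ≡ 1 (mod 8). M₂ = 8, y₂ ≡ 8 (mod 9). y = 2×9×1 + 0×8×8 ≡ 18 (mod 72)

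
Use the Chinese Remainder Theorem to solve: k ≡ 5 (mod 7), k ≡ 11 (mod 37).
159

Using the Chinese Remainder Theorem:
M = product of moduli = 259
For equation 1: M_1 = 37, 37 ≡ 2 (mod 7), inverse of 37 mod 7 is 4 (check: 2 × 4 = 8 ≡ 1 (mod 7))
For equation 2: M_2 = 7, 7 ≡ 7 (mod 37), inverse of 7 mod 37 is 16 (check: 7 × 16 = 112 ≡ 1 (mod 37))
Combine: k ≡ Σ r_i×M_i×(M_i⁻¹ mod m_i) = 5×37×4 + 11×7×16 = 740 + 1232 = 1972
1972 mod 259 = 159
k ≡ 159 (mod 259)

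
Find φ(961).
930

Prime factorization: 961 = 31^2
Using the formula φ(n) = n × Π(1 - 1/p) for each prime factor p:
φ(961) = 961 × (1 - 1/31)
φ(961) = 930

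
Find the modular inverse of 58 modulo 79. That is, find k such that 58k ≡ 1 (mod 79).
15

Using Extended Euclidean Algorithm:
gcd(58, 79) = 1
Bezout coefficients: 58 × 15 + 79 × -11 = 1
So 58 × 15 ≡ 1 (mod 79)
The inverse is 15 mod 79 = 15
Verification: 58 × 15 = 870 = 11 × 79 + 1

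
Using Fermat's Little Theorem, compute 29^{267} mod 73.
56

By Fermat's Little Theorem, a^(p-1) ≡ 1 (mod p) for prime p and gcd(a, p) = 1
Here p = 73, so 29^72 ≡ 1 (mod 73)
We can reduce the exponent: 267 mod 72 = 51
So 29^267 ≡ 29^51 (mod 73)
Computing: 29^51 mod 73 = 56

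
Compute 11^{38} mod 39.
4

Using successive squaring:
Binary expansion of 38: 100110
Powers of 11 mod 39 (each is the square of the previous):
  11^1 ≡ 11 (mod 39)
  11^2 ≡ 11² = 121 ≡ 4 (mod 39)
  11^4 ≡ 4² = 16 ≡ 16 (mod 39)
  11^8 ≡ 16² = 256 ≡ 22 (mod 39)
  11^16 ≡ 22² = 484 ≡ 16 (mod 39)
  11^32 ≡ 16² = 256 ≡ 22 (mod 39)
38 = 32 + 4 + 2, so 11^38 = 11^32 × 11^4 × 11^2 ≡ 22 × 16 × 4 (mod 39)
Multiplying step by step:
  22 × 16 = 352 ≡ 1 (mod 39)
  1 × 4 = 4 ≡ 4 (mod 39)
Result: 11^38 ≡ 4 (mod 39)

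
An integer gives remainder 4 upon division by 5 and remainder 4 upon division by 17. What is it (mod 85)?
M = 5 × 17 = 85. M₁ = 17, y₁ ≡ 3 (mod 5). M₂ = 5, y₂ ≡ 7 (mod 17). r = 4×17×3 + 4×5×7 ≡ 4 (mod 85). The smallest positive such number is 4.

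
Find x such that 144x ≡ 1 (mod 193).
144^(-1) ≡ 63 (mod 193). Verification: 144 × 63 = 9072 ≡ 1 (mod 193)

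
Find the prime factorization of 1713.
3 × 571

Divide by primes starting from smallest:
1713 ÷ 3 = 571
571 ÷ 571 = 1

1713 = 3 × 571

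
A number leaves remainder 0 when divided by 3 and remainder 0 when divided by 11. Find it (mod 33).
M = 3 × 11 = 33. M₁ = 11, y₁ ≡ 2 (mod 3). M₂ = 3, y₂ ≡ 4 (mod 11). m = 0×11×2 + 0×3×4 ≡ 0 (mod 33)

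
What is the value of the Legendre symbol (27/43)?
(27/43) = 27^{21} mod 43 = -1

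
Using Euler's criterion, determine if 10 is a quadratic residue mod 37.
By Euler's criterion: 10^{18} ≡ 1 (mod 37). Since this equals 1, 10 is a QR.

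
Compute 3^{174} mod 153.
36

Using successive squaring:
Binary expansion of 174: 10101110
Powers of 3 mod 153 (each is the square of the previous):
  3^1 ≡ 3 (mod 153)
  3^2 ≡ 3² = 9 ≡ 9 (mod 153)
  3^4 ≡ 9² = 81 ≡ 81 (mod 153)
  3^8 ≡ 81² = 6561 ≡ 135 (mod 153)
  3^16 ≡ 135² = 18225 ≡ 18 (mod 153)
  3^32 ≡ 18² = 324 ≡ 18 (mod 153)
  3^64 ≡ 18² = 324 ≡ 18 (mod 153)
  3^128 ≡ 18² = 324 ≡ 18 (mod 153)
174 = 128 + 32 + 8 + 4 + 2, so 3^174 = 3^128 × 3^32 × 3^8 × 3^4 × 3^2 ≡ 18 × 18 × 135 × 81 × 9 (mod 153)
Multiplying step by step:
  18 × 18 = 324 ≡ 18 (mod 153)
  18 × 135 = 2430 ≡ 135 (mod 153)
  135 × 81 = 10935 ≡ 72 (mod 153)
  72 × 9 = 648 ≡ 36 (mod 153)
Result: 3^174 ≡ 36 (mod 153)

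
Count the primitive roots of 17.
8

The number of primitive roots modulo p is φ(p-1) = φ(16)
φ(16) = 8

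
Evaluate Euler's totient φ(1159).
1080

Prime factorization: 1159 = 19 × 61
Using the formula φ(n) = n × Π(1 - 1/p) for each prime factor p:
φ(1159) = 1159 × (1 - 1/19) × (1 - 1/61)
φ(1159) = 1080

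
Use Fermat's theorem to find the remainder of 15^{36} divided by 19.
1

By Fermat's Little Theorem, a^(p-1) ≡ 1 (mod p) for prime p and gcd(a, p) = 1
Here p = 19, so 15^18 ≡ 1 (mod 19)
We can reduce the exponent: 36 mod 18 = 0
So 15^36 ≡ 15^0 (mod 19)
Computing: 15^0 mod 19 = 1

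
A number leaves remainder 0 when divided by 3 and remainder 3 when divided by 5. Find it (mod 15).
M = 3 × 5 = 15. M₁ = 5, y₁ ≡ 2 (mod 3). M₂ = 3, y₂ ≡ 2 (mod 5). m = 0×5×2 + 3×3×2 ≡ 3 (mod 15)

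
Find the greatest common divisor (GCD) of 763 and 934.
1

Using the Euclidean algorithm:
763 = 0 × 934 + 763
934 = 1 × 763 + 171
763 = 4 × 171 + 79
171 = 2 × 79 + 13
79 = 6 × 13 + 1
13 = 13 × 1 + 0

GCD(763, 934) = 1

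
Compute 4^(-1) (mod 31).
8

Using Extended Euclidean Algorithm:
gcd(4, 31) = 1
Bezout coefficients: 4 × 8 + 31 × -1 = 1
So 4 × 8 ≡ 1 (mod 31)
The inverse is 8 mod 31 = 8
Verification: 4 × 8 = 32 = 1 × 31 + 1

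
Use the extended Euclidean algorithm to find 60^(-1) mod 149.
Extended GCD: 60(-72) + 149(29) = 1. So 60^(-1) ≡ 77 ≡ 77 (mod 149). Verify: 60 × 77 = 4620 ≡ 1 (mod 149)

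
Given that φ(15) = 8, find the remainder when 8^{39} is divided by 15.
By Euler: 8^{8} ≡ 1 (mod 15) since gcd(8, 15) = 1. 39 = 4×8 + 7. So 8^{39} ≡ 8^{7} ≡ 2 (mod 15)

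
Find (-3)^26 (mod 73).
Using repeated squaring. (-3) ≡ 70 (mod 73). 26 = 16 + 8 + 2 (binary 11010). Repeated squaring mod 73: 70^1 ≡ 70; 70^2 ≡ 70² = 4900 ≡ 9; 70^4 ≡ 9² = 81 ≡ 8; 70^8 ≡ 8² = 64 ≡ 64; 70^16 ≡ 64² = 4096 ≡ 8. Multiply: (-3)^26 ≡ 70^16 × 70^8 × 70^2 ≡ 8 × 64 × 9 (mod 73): 8 × 64 = 512 ≡ 1; 1 × 9 = 9 ≡ 9. So (-3)^26 ≡ 9 (mod 73).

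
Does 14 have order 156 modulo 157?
p - 1 = 156 has prime divisors 2, 3, 13. Check 14^(156/q) mod 157 for each: 14^(156/2) = 14^78 ≡ 1, 14^(156/3) = 14^52 ≡ 1, 14^(156/13) = 14^12 ≡ 101 (mod 157). Since 14^78 ≡ 1 (mod 157), the order of 14 divides 78 (in fact the order is 13) ≠ 156, so it is not a primitive root.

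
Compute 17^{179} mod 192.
113

Using successive squaring:
Binary expansion of 179: 10110011
Powers of 17 mod 192 (each is the square of the previous):
  17^1 ≡ 17 (mod 192)
  17^2 ≡ 17² = 289 ≡ 97 (mod 192)
  17^4 ≡ 97² = 9409 ≡ 1 (mod 192)
  17^8 ≡ 1² = 1 ≡ 1 (mod 192)
  17^16 ≡ 1² = 1 ≡ 1 (mod 192)
  17^32 ≡ 1² = 1 ≡ 1 (mod 192)
  17^64 ≡ 1² = 1 ≡ 1 (mod 192)
  17^128 ≡ 1² = 1 ≡ 1 (mod 192)
179 = 128 + 32 + 16 + 2 + 1, so 17^179 = 17^128 × 17^32 × 17^16 × 17^2 × 17^1 ≡ 1 × 1 × 1 × 97 × 17 (mod 192)
Multiplying step by step:
  1 × 1 = 1 ≡ 1 (mod 192)
  1 × 1 = 1 ≡ 1 (mod 192)
  1 × 97 = 97 ≡ 97 (mod 192)
  97 × 17 = 1649 ≡ 113 (mod 192)
Result: 17^179 ≡ 113 (mod 192)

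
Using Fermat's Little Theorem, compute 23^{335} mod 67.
55

By Fermat's Little Theorem, a^(p-1) ≡ 1 (mod p) for prime p and gcd(a, p) = 1
Here p = 67, so 23^66 ≡ 1 (mod 67)
We can reduce the exponent: 335 mod 66 = 5
So 23^335 ≡ 23^5 (mod 67)
Computing: 23^5 mod 67 = 55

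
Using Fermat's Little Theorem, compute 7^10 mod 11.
By Fermat's Little Theorem, 7^{10} ≡ 1 (mod 11) since 11 is prime and gcd(7, 11) = 1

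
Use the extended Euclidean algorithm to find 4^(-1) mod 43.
Extended GCD: 4(11) + 43(-1) = 1. So 4^(-1) ≡ 11 ≡ 11 (mod 43). Verify: 4 × 11 = 44 ≡ 1 (mod 43)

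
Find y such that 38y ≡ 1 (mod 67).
38^(-1) ≡ 30 (mod 67). Verification: 38 × 30 = 1140 ≡ 1 (mod 67)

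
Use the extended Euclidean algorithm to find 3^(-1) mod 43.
Extended GCD: 3(-14) + 43(1) = 1. So 3^(-1) ≡ 29 ≡ 29 (mod 43). Verify: 3 × 29 = 87 ≡ 1 (mod 43)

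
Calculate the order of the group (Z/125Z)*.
100

Prime factorization: 125 = 5^3
Using the formula φ(n) = n × Π(1 - 1/p) for each prime factor p:
φ(125) = 125 × (1 - 1/5)
φ(125) = 100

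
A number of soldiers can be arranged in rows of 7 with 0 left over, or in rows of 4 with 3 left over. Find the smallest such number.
M = 7 × 4 = 28. M₁ = 4, y₁ ≡ 2 (mod 7). M₂ = 7, y₂ ≡ 3 (mod 4). m = 0×4×2 + 3×7×3 ≡ 7 (mod 28). The smallest positive such number is 7.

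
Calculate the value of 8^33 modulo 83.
Using repeated squaring. 33 = 32 + 1 (binary 100001). Repeated squaring mod 83: 8^1 ≡ 8; 8^2 ≡ 8² = 64 ≡ 64; 8^4 ≡ 64² = 4096 ≡ 29; 8^8 ≡ 29² = 841 ≡ 11; 8^16 ≡ 11² = 121 ≡ 38; 8^32 ≡ 38² = 1444 ≡ 33. Multiply: 8^33 = 8^32 × 8^1 ≡ 33 × 8 (mod 83): 33 × 8 = 264 ≡ 15. So 8^33 ≡ 15 (mod 83).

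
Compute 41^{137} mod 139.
78

Using successive squaring:
Binary expansion of 137: 10001001
Powers of 41 mod 139 (each is the square of the previous):
  41^1 ≡ 41 (mod 139)
  41^2 ≡ 41² = 1681 ≡ 13 (mod 139)
  41^4 ≡ 13² = 169 ≡ 30 (mod 139)
  41^8 ≡ 30² = 900 ≡ 66 (mod 139)
  41^16 ≡ 66² = 4356 ≡ 47 (mod 139)
  41^32 ≡ 47² = 2209 ≡ 124 (mod 139)
  41^64 ≡ 124² = 15376 ≡ 86 (mod 139)
  41^128 ≡ 86² = 7396 ≡ 29 (mod 139)
137 = 128 + 8 + 1, so 41^137 = 41^128 × 41^8 × 41^1 ≡ 29 × 66 × 41 (mod 139)
Multiplying step by step:
  29 × 66 = 1914 ≡ 107 (mod 139)
  107 × 41 = 4387 ≡ 78 (mod 139)
Result: 41^137 ≡ 78 (mod 139)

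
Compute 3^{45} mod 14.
13

Using successive squaring:
Binary expansion of 45: 101101
Powers of 3 mod 14 (each is the square of the previous):
  3^1 ≡ 3 (mod 14)
  3^2 ≡ 3² = 9 ≡ 9 (mod 14)
  3^4 ≡ 9² = 81 ≡ 11 (mod 14)
  3^8 ≡ 11² = 121 ≡ 9 (mod 14)
  3^16 ≡ 9² = 81 ≡ 11 (mod 14)
  3^32 ≡ 11² = 121 ≡ 9 (mod 14)
45 = 32 + 8 + 4 + 1, so 3^45 = 3^32 × 3^8 × 3^4 × 3^1 ≡ 9 × 9 × 11 × 3 (mod 14)
Multiplying step by step:
  9 × 9 = 81 ≡ 11 (mod 14)
  11 × 11 = 121 ≡ 9 (mod 14)
  9 × 3 = 27 ≡ 13 (mod 14)
Result: 3^45 ≡ 13 (mod 14)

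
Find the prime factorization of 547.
547

Divide by primes starting from smallest:
547 ÷ 547 = 1

547 = 547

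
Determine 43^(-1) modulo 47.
43^(-1) ≡ 35 (mod 47). Verification: 43 × 35 = 1505 ≡ 1 (mod 47)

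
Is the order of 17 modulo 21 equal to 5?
No, the actual order is 6, not 5.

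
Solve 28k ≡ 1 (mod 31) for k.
10

Using Extended Euclidean Algorithm:
gcd(28, 31) = 1
Bezout coefficients: 28 × 10 + 31 × -9 = 1
So 28 × 10 ≡ 1 (mod 31)
The inverse is 10 mod 31 = 10
Verification: 28 × 10 = 280 = 9 × 31 + 1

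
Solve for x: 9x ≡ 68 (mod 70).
62

Since gcd(9, 70) = 1 divides 68, a solution exists.
Multiply both sides by the inverse of 9 mod 70:
  9^(-1) mod 70 = 39
  x ≡ 39 × 68 ≡ 2652 ≡ 62 (mod 70)
Verification: 9 × 62 = 558 = 7 × 70 + 68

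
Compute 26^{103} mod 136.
104

Using successive squaring:
Binary expansion of 103: 1100111
Powers of 26 mod 136 (each is the square of the previous):
  26^1 ≡ 26 (mod 136)
  26^2 ≡ 26² = 676 ≡ 132 (mod 136)
  26^4 ≡ 132² = 17424 ≡ 16 (mod 136)
  26^8 ≡ 16² = 256 ≡ 120 (mod 136)
  26^16 ≡ 120² = 14400 ≡ 120 (mod 136)
  26^32 ≡ 120² = 14400 ≡ 120 (mod 136)
  26^64 ≡ 120² = 14400 ≡ 120 (mod 136)
103 = 64 + 32 + 4 + 2 + 1, so 26^103 = 26^64 × 26^32 × 26^4 × 26^2 × 26^1 ≡ 120 × 120 × 16 × 132 × 26 (mod 136)
Multiplying step by step:
  120 × 120 = 14400 ≡ 120 (mod 136)
  120 × 16 = 1920 ≡ 16 (mod 136)
  16 × 132 = 2112 ≡ 72 (mod 136)
  72 × 26 = 1872 ≡ 104 (mod 136)
Result: 26^103 ≡ 104 (mod 136)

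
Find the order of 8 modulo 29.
Powers of 8 mod 29: 8^1≡8, 8^2≡6, 8^3≡19, 8^4≡7, 8^5≡27, 8^6≡13, 8^7≡17, 8^8≡20, 8^9≡15, 8^10≡4, 8^11≡3, 8^12≡24, 8^13≡18, 8^14≡28, 8^15≡21, 8^16≡23, 8^17≡10, 8^18≡22, 8^19≡2, 8^20≡16, 8^21≡12, 8^22≡9, 8^23≡14, 8^24≡25, 8^25≡26, 8^26≡5, 8^27≡11, 8^28≡1. Order = 28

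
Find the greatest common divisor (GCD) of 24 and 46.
2

Using the Euclidean algorithm:
24 = 0 × 46 + 24
46 = 1 × 24 + 22
24 = 1 × 22 + 2
22 = 11 × 2 + 0

GCD(24, 46) = 2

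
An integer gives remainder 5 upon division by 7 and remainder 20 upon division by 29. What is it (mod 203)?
M = 7 × 29 = 203. M₁ = 29, y₁ ≡ 1 (mod 7). M₂ = 7, y₂ ≡ 25 (mod 29). z = 5×29×1 + 20×7×25 ≡ 194 (mod 203). The smallest positive such number is 194.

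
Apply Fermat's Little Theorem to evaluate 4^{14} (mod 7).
2

By Fermat's Little Theorem, a^(p-1) ≡ 1 (mod p) for prime p and gcd(a, p) = 1
Here p = 7, so 4^6 ≡ 1 (mod 7)
We can reduce the exponent: 14 mod 6 = 2
So 4^14 ≡ 4^2 (mod 7)
Computing: 4^2 mod 7 = 2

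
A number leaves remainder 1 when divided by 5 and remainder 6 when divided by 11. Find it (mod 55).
M = 5 × 11 = 55. M₁ = 11, y₁ ≡ 1 (mod 5). M₂ = 5, y₂ ≡ 9 (mod 11). n = 1×11×1 + 6×5×9 ≡ 6 (mod 55)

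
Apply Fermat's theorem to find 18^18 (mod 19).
By Fermat's Little Theorem, 18^{18} ≡ 1 (mod 19) since 19 is prime and gcd(18, 19) = 1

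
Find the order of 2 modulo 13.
Powers of 2 mod 13: 2^1≡2, 2^2≡4, 2^3≡8, 2^4≡3, 2^5≡6, 2^6≡12, 2^7≡11, 2^8≡9, 2^9≡5, 2^10≡10, 2^11≡7, 2^12≡1. Order = 12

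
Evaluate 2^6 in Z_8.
6 = 4 + 2 (binary 110). Repeated squaring mod 8: 2^1 ≡ 2; 2^2 ≡ 2² = 4 ≡ 4; 2^4 ≡ 4² = 16 ≡ 0. Multiply: 2^6 = 2^4 × 2^2 ≡ 0 × 4 (mod 8): 0 × 4 = 0 ≡ 0. So 2^6 ≡ 0 (mod 8).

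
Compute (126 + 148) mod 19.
8

(126 + 148) = 274
274 mod 19 = 8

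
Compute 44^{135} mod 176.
0

Using successive squaring:
Binary expansion of 135: 10000111
Powers of 44 mod 176 (each is the square of the previous):
  44^1 ≡ 44 (mod 176)
  44^2 ≡ 44² = 1936 ≡ 0 (mod 176)
  44^4 ≡ 0² = 0 ≡ 0 (mod 176)
  44^8 ≡ 0² = 0 ≡ 0 (mod 176)
  44^16 ≡ 0² = 0 ≡ 0 (mod 176)
  44^32 ≡ 0² = 0 ≡ 0 (mod 176)
  44^64 ≡ 0² = 0 ≡ 0 (mod 176)
  44^128 ≡ 0² = 0 ≡ 0 (mod 176)
135 = 128 + 4 + 2 + 1, so 44^135 = 44^128 × 44^4 × 44^2 × 44^1 ≡ 0 × 0 × 0 × 44 (mod 176)
Multiplying step by step:
  0 × 0 = 0 ≡ 0 (mod 176)
  0 × 0 = 0 ≡ 0 (mod 176)
  0 × 44 = 0 ≡ 0 (mod 176)
Result: 44^135 ≡ 0 (mod 176)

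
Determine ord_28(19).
Powers of 19 mod 28: 19^1≡19, 19^2≡25, 19^3≡27, 19^4≡9, 19^5≡3, 19^6≡1. Order = 6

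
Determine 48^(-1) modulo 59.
48^(-1) ≡ 16 (mod 59). Verification: 48 × 16 = 768 ≡ 1 (mod 59)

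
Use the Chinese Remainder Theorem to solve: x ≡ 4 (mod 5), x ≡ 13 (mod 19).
89

Using the Chinese Remainder Theorem:
M = product of moduli = 95
For equation 1: M_1 = 19, 19 ≡ 4 (mod 5), inverse of 19 mod 5 is 4 (check: 4 × 4 = 16 ≡ 1 (mod 5))
For equation 2: M_2 = 5, 5 ≡ 5 (mod 19), inverse of 5 mod 19 is 4 (check: 5 × 4 = 20 ≡ 1 (mod 19))
Combine: x ≡ Σ r_i×M_i×(M_i⁻¹ mod m_i) = 4×19×4 + 13×5×4 = 304 + 260 = 564
564 mod 95 = 89
x ≡ 89 (mod 95)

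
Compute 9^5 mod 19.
5 = 4 + 1 (binary 101). Repeated squaring mod 19: 9^1 ≡ 9; 9^2 ≡ 9² = 81 ≡ 5; 9^4 ≡ 5² = 25 ≡ 6. Multiply: 9^5 = 9^4 × 9^1 ≡ 6 × 9 (mod 19): 6 × 9 = 54 ≡ 16. So 9^5 ≡ 16 (mod 19).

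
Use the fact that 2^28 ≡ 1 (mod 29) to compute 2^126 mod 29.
By Fermat: 2^{28} ≡ 1 (mod 29). 126 = 4×28 + 14. So 2^{126} ≡ 2^{14} ≡ 28 (mod 29)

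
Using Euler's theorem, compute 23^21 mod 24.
By Euler: 23^{8} ≡ 1 (mod 24) since gcd(23, 24) = 1. 21 = 2×8 + 5. So 23^{21} ≡ 23^{5} ≡ 23 (mod 24)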